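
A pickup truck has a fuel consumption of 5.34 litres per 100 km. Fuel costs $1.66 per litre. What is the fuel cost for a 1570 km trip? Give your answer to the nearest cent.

$139.17

Fuel = 5.34 L/100 km × 1570 km / 100 = 83.84 L
Cost = 83.84 L × $1.66/L = $139.17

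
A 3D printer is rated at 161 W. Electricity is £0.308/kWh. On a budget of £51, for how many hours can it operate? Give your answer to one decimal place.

1028.5 h

Energy budget = £51 / £0.308 per kWh = 165.6 kWh = 165,584 Wh
Runtime = 165,584 Wh / 161 W = 1,028 h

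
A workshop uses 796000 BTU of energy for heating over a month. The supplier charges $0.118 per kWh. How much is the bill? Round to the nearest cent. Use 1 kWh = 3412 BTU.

796000 BTU × (0.00029308 kWh/BTU) = 233.3 kWh
Cost = 233.3 kWh × $0.118/kWh = $27.53

$27.53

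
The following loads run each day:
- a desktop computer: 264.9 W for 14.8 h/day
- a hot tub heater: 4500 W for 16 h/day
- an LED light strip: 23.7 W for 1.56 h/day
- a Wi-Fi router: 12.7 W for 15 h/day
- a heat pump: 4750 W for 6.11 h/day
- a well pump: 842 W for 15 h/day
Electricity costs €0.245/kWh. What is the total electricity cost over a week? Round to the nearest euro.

desktop computer: 264.9 W × 14.8 h × 7 d = 27,444 Wh = 27.44 kWh
hot tub heater: 4500 W × 16 h × 7 d = 504,000 Wh = 504 kWh
LED light strip: 23.7 W × 1.56 h × 7 d = 259 Wh = 0.2588 kWh
Wi-Fi router: 12.7 W × 15 h × 7 d = 1,334 Wh = 1.333 kWh
heat pump: 4750 W × 6.11 h × 7 d = 203,158 Wh = 203.2 kWh
well pump: 842 W × 15 h × 7 d = 88,410 Wh = 88.41 kWh
Total energy = 27.44 + 504 + 0.2588 + 1.333 + 203.2 + 88.41 = 824.6 kWh
Cost = 824.6 kWh × €0.245 = €202.03 ≈ €202

€202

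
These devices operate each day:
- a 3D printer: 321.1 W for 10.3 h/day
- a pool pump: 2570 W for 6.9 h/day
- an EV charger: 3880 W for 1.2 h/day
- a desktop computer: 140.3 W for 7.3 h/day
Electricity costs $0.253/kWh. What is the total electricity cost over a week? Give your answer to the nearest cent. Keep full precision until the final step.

$47.32

3D printer: 321.1 W × 10.3 h × 7 d = 23,151 Wh = 23.15 kWh
pool pump: 2570 W × 6.9 h × 7 d = 124,131 Wh = 124.1 kWh
EV charger: 3880 W × 1.2 h × 7 d = 32,592 Wh = 32.59 kWh
desktop computer: 140.3 W × 7.3 h × 7 d = 7,169 Wh = 7.169 kWh
Total energy = 23.15 + 124.1 + 32.59 + 7.169 = 187 kWh
Cost = 187 kWh × $0.253 = $47.32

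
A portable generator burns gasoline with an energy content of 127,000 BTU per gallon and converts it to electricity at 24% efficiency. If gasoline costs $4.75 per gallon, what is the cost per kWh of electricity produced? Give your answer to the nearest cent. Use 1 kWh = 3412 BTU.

$0.53

Electrical output per gallon = 127,000 BTU × 0.24 / 3412 BTU/kWh = 8.933 kWh
Cost per kWh = $4.75 / 8.933 kWh = $0.532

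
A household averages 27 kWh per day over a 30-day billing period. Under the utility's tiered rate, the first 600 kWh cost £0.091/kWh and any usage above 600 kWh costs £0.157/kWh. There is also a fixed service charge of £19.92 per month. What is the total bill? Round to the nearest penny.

£107.49

Usage = 27 kWh/day × 30 days = 810 kWh
First 600 kWh × £0.091 = £54.60
Remaining 210 kWh × £0.157 = £32.97
Energy charge = £87.57; + service £19.92 = £107.49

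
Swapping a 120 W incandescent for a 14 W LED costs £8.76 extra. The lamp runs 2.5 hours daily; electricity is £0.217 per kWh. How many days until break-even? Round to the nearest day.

152 days

Power saved = 120 − 14 = 106 W
Daily energy saved = 106 W × 2.5 h = 265 Wh = 0.265 kWh
Daily savings = 0.265 × £0.217 = £0.0575
Payback = £8.76 / £0.0575 per day = 152.3 days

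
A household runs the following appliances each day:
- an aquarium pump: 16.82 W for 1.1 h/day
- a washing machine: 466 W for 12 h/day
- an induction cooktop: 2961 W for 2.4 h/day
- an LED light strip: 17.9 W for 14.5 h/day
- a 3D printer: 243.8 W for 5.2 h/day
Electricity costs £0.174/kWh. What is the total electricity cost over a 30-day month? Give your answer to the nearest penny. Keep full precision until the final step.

£74.35

aquarium pump: 16.82 W × 1.1 h × 30 d = 555 Wh = 0.5551 kWh
washing machine: 466 W × 12 h × 30 d = 167,760 Wh = 167.8 kWh
induction cooktop: 2961 W × 2.4 h × 30 d = 213,192 Wh = 213.2 kWh
LED light strip: 17.9 W × 14.5 h × 30 d = 7,786 Wh = 7.786 kWh
3D printer: 243.8 W × 5.2 h × 30 d = 38,033 Wh = 38.03 kWh
Total energy = 0.5551 + 167.8 + 213.2 + 7.786 + 38.03 = 427.3 kWh
Cost = 427.3 kWh × £0.174 = £74.35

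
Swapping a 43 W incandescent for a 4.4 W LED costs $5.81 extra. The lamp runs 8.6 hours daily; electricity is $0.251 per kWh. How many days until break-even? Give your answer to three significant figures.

Power saved = 43 − 4.4 = 38.6 W
Daily energy saved = 38.6 W × 8.6 h = 332 Wh = 0.33196 kWh
Daily savings = 0.33196 × $0.251 = $0.0833
Payback = $5.81 / $0.0833 per day = 69.73 days

69.7 days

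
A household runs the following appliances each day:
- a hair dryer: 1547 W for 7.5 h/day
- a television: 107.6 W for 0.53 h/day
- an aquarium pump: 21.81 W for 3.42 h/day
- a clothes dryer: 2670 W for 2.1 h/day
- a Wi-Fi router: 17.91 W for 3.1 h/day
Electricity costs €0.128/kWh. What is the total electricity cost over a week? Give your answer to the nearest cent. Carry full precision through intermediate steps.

hair dryer: 1547 W × 7.5 h × 7 d = 81,218 Wh = 81.22 kWh
television: 107.6 W × 0.53 h × 7 d = 399 Wh = 0.3992 kWh
aquarium pump: 21.81 W × 3.42 h × 7 d = 522 Wh = 0.5221 kWh
clothes dryer: 2670 W × 2.1 h × 7 d = 39,249 Wh = 39.25 kWh
Wi-Fi router: 17.91 W × 3.1 h × 7 d = 389 Wh = 0.3886 kWh
Total energy = 81.22 + 0.3992 + 0.5221 + 39.25 + 0.3886 = 121.8 kWh
Cost = 121.8 kWh × €0.128 = €15.59

€15.59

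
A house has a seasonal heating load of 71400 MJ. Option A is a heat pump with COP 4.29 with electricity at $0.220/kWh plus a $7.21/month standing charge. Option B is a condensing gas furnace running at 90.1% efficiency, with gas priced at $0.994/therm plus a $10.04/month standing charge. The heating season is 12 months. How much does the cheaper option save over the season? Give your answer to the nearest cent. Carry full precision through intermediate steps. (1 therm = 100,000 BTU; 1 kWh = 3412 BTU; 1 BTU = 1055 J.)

Heat load = 71400 MJ = 71,400,000,000 J / 1055 = 67,677,725 BTU
Gas: input = 67,677,725 / 0.901 = 75,114,012 BTU = 751.1 therm → 751.1 × $0.994 = $746.63; + 12 × $10.04 standing = $867.11
Heat pump: 67,677,725 BTU / 3412 = 19,840 kWh heat; / 4.29 = 4,624 kWh in → × $0.220 = $1,017.19; + 12 × $7.21 standing = $1,103.71
Difference = |$867.11 − $1,103.71| = $236.60

$236.60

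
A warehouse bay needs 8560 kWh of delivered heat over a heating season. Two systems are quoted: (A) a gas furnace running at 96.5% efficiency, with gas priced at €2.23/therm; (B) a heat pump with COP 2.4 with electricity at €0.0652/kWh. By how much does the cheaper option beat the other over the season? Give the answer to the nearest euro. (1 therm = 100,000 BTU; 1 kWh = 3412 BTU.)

€442

Heat load = 8560 kWh × 3412 = 29,206,720 BTU
Gas: input = 29,206,720 / 0.965 = 30,266,031 BTU = 302.7 therm → 302.7 × €2.23 = €674.93
Heat pump: 29,206,720 BTU / 3412 = 8,560 kWh heat; / 2.4 = 3,567 kWh in → × €0.0652 = €232.55
Difference = |€674.93 − €232.55| = €442.39 ≈ €442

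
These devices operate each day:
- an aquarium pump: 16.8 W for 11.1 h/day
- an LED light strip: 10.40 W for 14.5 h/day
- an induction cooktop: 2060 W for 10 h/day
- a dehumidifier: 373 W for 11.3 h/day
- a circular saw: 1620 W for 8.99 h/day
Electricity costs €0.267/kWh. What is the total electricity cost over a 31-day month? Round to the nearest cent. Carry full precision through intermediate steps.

€328.73

aquarium pump: 16.8 W × 11.1 h × 31 d = 5,781 Wh = 5.781 kWh
LED light strip: 10.40 W × 14.5 h × 31 d = 4,675 Wh = 4.675 kWh
induction cooktop: 2060 W × 10 h × 31 d = 638,600 Wh = 638.6 kWh
dehumidifier: 373 W × 11.3 h × 31 d = 130,662 Wh = 130.7 kWh
circular saw: 1620 W × 8.99 h × 31 d = 451,478 Wh = 451.5 kWh
Total energy = 5.781 + 4.675 + 638.6 + 130.7 + 451.5 = 1,231 kWh
Cost = 1,231 kWh × €0.267 = €328.73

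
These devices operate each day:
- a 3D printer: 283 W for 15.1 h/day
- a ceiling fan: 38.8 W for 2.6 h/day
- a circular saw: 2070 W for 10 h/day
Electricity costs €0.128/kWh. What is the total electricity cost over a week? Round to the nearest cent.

3D printer: 283 W × 15.1 h × 7 d = 29,913 Wh = 29.91 kWh
ceiling fan: 38.8 W × 2.6 h × 7 d = 706 Wh = 0.7062 kWh
circular saw: 2070 W × 10 h × 7 d = 144,900 Wh = 144.9 kWh
Total energy = 29.91 + 0.7062 + 144.9 = 175.5 kWh
Cost = 175.5 kWh × €0.128 = €22.47

€22.47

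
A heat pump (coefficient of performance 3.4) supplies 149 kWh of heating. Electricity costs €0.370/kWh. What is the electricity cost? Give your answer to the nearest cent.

€16.21

Electrical input = 149 kWh / 3.4 = 43.82 kWh
Cost = 43.82 × €0.370/kWh = €16.21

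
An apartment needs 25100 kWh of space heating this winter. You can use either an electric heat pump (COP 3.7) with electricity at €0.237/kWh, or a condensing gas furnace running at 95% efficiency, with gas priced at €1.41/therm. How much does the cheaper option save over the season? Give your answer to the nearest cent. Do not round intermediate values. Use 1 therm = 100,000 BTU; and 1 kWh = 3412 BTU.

Heat load = 25100 kWh × 3412 = 85,641,200 BTU
Gas: input = 85,641,200 / 0.95 = 90,148,632 BTU = 901.5 therm → 901.5 × €1.41 = €1,271.10
Heat pump: 85,641,200 BTU / 3412 = 25,100 kWh heat; / 3.7 = 6,784 kWh in → × €0.237 = €1,607.76
Difference = |€1,271.10 − €1,607.76| = €336.66

€336.66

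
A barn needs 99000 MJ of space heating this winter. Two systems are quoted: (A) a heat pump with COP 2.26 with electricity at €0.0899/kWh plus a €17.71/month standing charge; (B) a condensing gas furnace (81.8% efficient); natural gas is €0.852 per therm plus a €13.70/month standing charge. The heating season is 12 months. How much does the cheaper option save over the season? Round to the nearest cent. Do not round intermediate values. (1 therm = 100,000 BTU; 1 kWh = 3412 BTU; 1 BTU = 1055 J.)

€164.75

Heat load = 99000 MJ = 99,000,000,000 J / 1055 = 93,838,863 BTU
Gas: input = 93,838,863 / 0.818 = 114,717,436 BTU = 1,147 therm → 1,147 × €0.852 = €977.39; + 12 × €13.70 standing = €1,141.79
Heat pump: 93,838,863 BTU / 3412 = 27,500 kWh heat; / 2.26 = 12,170 kWh in → × €0.0899 = €1,094.02; + 12 × €17.71 standing = €1,306.54
Difference = |€1,141.79 − €1,306.54| = €164.75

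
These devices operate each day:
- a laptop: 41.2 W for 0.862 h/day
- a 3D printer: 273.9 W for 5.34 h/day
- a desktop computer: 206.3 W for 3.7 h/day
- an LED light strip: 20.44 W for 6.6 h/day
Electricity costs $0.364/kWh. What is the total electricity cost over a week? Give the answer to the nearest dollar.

$6

laptop: 41.2 W × 0.862 h × 7 d = 249 Wh = 0.2486 kWh
3D printer: 273.9 W × 5.34 h × 7 d = 10,238 Wh = 10.24 kWh
desktop computer: 206.3 W × 3.7 h × 7 d = 5,343 Wh = 5.343 kWh
LED light strip: 20.44 W × 6.6 h × 7 d = 944 Wh = 0.9443 kWh
Total energy = 0.2486 + 10.24 + 5.343 + 0.9443 = 16.77 kWh
Cost = 16.77 kWh × $0.364 = $6.11 ≈ $6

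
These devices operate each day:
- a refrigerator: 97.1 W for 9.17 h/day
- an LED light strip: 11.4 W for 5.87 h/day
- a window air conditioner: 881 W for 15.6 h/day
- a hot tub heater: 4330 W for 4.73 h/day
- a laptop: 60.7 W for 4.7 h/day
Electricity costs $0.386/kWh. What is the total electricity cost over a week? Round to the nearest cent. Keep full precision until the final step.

refrigerator: 97.1 W × 9.17 h × 7 d = 6,233 Wh = 6.233 kWh
LED light strip: 11.4 W × 5.87 h × 7 d = 468 Wh = 0.4684 kWh
window air conditioner: 881 W × 15.6 h × 7 d = 96,205 Wh = 96.21 kWh
hot tub heater: 4330 W × 4.73 h × 7 d = 143,366 Wh = 143.4 kWh
laptop: 60.7 W × 4.7 h × 7 d = 1,997 Wh = 1.997 kWh
Total energy = 6.233 + 0.4684 + 96.21 + 143.4 + 1.997 = 248.3 kWh
Cost = 248.3 kWh × $0.386 = $95.83

$95.83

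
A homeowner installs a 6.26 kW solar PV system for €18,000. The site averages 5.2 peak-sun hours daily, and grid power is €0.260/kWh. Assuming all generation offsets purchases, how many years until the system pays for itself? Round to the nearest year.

Daily generation = 6.26 kW × 5.2 h = 32.55 kWh
Annual generation = 32.55 × 365 = 11881 kWh
Annual savings = 11881 × €0.260 = €3,089.18
Payback = €18,000 / €3,089.18 = 5.83 years

6 years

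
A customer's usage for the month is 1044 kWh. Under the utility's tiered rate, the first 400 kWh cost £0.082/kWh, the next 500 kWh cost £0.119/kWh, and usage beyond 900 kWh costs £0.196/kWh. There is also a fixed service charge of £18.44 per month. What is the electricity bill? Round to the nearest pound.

First 400 kWh × £0.082 = £32.80
Next 500 kWh × £0.119 = £59.50
Remaining 144 kWh × £0.196 = £28.22
Energy charge = £120.52; + service £18.44 = £138.96 ≈ £139

£139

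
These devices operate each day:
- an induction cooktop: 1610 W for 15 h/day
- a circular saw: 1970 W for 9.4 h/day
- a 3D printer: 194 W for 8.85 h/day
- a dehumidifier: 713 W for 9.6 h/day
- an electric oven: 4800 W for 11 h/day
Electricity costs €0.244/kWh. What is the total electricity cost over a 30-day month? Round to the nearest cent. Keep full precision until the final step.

€761.50

induction cooktop: 1610 W × 15 h × 30 d = 724,500 Wh = 724.5 kWh
circular saw: 1970 W × 9.4 h × 30 d = 555,540 Wh = 555.5 kWh
3D printer: 194 W × 8.85 h × 30 d = 51,507 Wh = 51.51 kWh
dehumidifier: 713 W × 9.6 h × 30 d = 205,344 Wh = 205.3 kWh
electric oven: 4800 W × 11 h × 30 d = 1,584,000 Wh = 1,584 kWh
Total energy = 724.5 + 555.5 + 51.51 + 205.3 + 1,584 = 3,121 kWh
Cost = 3,121 kWh × €0.244 = €761.50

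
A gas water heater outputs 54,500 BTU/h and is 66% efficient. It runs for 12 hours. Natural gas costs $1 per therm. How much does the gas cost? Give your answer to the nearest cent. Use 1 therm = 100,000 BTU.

Heat delivered = 54,500 BTU/h × 12 h = 654,000 BTU
Gas input = 654,000 / 0.66 = 990,909 BTU
= 990,909 / 100,000 = 9.909 therm
Cost = 9.909 × $1/therm = $9.91

$9.91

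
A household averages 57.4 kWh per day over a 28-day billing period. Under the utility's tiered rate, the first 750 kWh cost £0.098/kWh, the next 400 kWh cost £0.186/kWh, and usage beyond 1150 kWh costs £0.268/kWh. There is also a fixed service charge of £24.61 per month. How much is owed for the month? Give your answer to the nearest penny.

Usage = 57.4 kWh/day × 28 days = 1607.2 kWh
First 750 kWh × £0.098 = £73.50
Next 400 kWh × £0.186 = £74.40
Remaining 457.2 kWh × £0.268 = £122.53
Energy charge = £270.43; + service £24.61 = £295.04

£295.04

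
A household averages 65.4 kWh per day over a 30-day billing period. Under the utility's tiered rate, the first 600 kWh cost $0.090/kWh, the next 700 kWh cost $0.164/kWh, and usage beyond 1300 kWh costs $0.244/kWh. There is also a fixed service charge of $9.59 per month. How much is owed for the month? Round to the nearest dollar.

Usage = 65.4 kWh/day × 30 days = 1962 kWh
First 600 kWh × $0.090 = $54.00
Next 700 kWh × $0.164 = $114.80
Remaining 662 kWh × $0.244 = $161.53
Energy charge = $330.33; + service $9.59 = $339.92 ≈ $340

$340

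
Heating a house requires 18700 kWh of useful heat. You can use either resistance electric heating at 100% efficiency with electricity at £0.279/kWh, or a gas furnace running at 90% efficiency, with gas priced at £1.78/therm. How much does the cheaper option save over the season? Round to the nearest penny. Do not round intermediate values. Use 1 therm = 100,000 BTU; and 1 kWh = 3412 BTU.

Heat load = 18700 kWh × 3412 = 63,804,400 BTU
Gas: input = 63,804,400 / 0.90 = 70,893,778 BTU = 708.9 therm → 708.9 × £1.78 = £1,261.91
Electric: 63,804,400 BTU / 3412 = 18,700 kWh → × £0.279 = £5,217.30
Difference = |£1,261.91 − £5,217.30| = £3,955.39

£3955.39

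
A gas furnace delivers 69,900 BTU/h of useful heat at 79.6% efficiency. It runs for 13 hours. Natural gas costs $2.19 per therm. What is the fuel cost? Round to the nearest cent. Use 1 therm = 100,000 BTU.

Heat delivered = 69,900 BTU/h × 13 h = 908,700 BTU
Gas input = 908,700 / 0.796 = 1,141,583 BTU
= 1,141,583 / 100,000 = 11.42 therm
Cost = 11.42 × $2.19/therm = $25.00

$25.00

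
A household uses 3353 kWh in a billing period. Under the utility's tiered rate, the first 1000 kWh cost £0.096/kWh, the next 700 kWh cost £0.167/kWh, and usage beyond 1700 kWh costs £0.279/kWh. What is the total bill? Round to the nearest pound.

First 1000 kWh × £0.096 = £96.00
Next 700 kWh × £0.167 = £116.90
Remaining 1653 kWh × £0.279 = £461.19
Total = £674.09 ≈ £674

£674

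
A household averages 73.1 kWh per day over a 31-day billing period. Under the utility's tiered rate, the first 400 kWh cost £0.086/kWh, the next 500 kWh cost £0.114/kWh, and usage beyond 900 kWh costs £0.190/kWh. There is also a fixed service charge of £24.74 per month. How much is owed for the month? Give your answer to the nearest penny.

£375.70

Usage = 73.1 kWh/day × 31 days = 2266.1 kWh
First 400 kWh × £0.086 = £34.40
Next 500 kWh × £0.114 = £57.00
Remaining 1366.1 kWh × £0.190 = £259.56
Energy charge = £350.96; + service £24.74 = £375.70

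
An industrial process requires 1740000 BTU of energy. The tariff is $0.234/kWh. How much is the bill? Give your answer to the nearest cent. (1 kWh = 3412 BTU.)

1740000 BTU × (0.00029308 kWh/BTU) = 510 kWh
Cost = 510 kWh × $0.234/kWh = $119.33

$119.33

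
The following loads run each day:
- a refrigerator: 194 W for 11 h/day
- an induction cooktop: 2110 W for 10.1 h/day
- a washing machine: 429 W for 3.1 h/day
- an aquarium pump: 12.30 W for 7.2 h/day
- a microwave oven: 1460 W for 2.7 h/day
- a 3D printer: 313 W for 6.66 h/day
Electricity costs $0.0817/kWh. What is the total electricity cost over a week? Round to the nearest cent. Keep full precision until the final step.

refrigerator: 194 W × 11 h × 7 d = 14,938 Wh = 14.94 kWh
induction cooktop: 2110 W × 10.1 h × 7 d = 149,177 Wh = 149.2 kWh
washing machine: 429 W × 3.1 h × 7 d = 9,309 Wh = 9.309 kWh
aquarium pump: 12.30 W × 7.2 h × 7 d = 620 Wh = 0.6199 kWh
microwave oven: 1460 W × 2.7 h × 7 d = 27,594 Wh = 27.59 kWh
3D printer: 313 W × 6.66 h × 7 d = 14,592 Wh = 14.59 kWh
Total energy = 14.94 + 149.2 + 9.309 + 0.6199 + 27.59 + 14.59 = 216.2 kWh
Cost = 216.2 kWh × $0.0817 = $17.67

$17.67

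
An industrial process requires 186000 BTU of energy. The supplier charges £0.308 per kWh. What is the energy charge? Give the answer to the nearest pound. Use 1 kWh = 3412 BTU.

£17

186000 BTU × (0.00029308 kWh/BTU) = 54.51 kWh
Cost = 54.51 kWh × £0.308/kWh = £16.79 ≈ £17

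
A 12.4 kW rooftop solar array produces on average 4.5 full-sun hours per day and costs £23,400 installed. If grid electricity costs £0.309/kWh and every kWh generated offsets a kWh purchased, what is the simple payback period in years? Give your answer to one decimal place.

Daily generation = 12.4 kW × 4.5 h = 55.8 kWh
Annual generation = 55.8 × 365 = 20367 kWh
Annual savings = 20367 × £0.309 = £6,293.40
Payback = £23,400 / £6,293.40 = 3.72 years

3.7 years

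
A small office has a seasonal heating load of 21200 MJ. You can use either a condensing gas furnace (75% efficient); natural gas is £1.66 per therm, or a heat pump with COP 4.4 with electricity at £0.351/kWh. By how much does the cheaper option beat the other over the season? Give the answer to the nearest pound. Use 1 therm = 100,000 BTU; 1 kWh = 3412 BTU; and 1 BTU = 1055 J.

£25

Heat load = 21200 MJ = 21,200,000,000 J / 1055 = 20,094,787 BTU
Gas: input = 20,094,787 / 0.75 = 26,793,049 BTU = 267.9 therm → 267.9 × £1.66 = £444.76
Heat pump: 20,094,787 BTU / 3412 = 5,889 kWh heat; / 4.4 = 1,339 kWh in → × £0.351 = £469.82
Difference = |£444.76 − £469.82| = £25.05 ≈ £25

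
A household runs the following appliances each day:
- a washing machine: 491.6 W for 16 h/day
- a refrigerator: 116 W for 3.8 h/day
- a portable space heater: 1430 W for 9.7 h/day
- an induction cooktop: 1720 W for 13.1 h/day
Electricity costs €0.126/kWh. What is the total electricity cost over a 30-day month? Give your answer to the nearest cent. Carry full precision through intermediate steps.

€169.00

washing machine: 491.6 W × 16 h × 30 d = 235,968 Wh = 236 kWh
refrigerator: 116 W × 3.8 h × 30 d = 13,224 Wh = 13.22 kWh
portable space heater: 1430 W × 9.7 h × 30 d = 416,130 Wh = 416.1 kWh
induction cooktop: 1720 W × 13.1 h × 30 d = 675,960 Wh = 676 kWh
Total energy = 236 + 13.22 + 416.1 + 676 = 1,341 kWh
Cost = 1,341 kWh × €0.126 = €169.00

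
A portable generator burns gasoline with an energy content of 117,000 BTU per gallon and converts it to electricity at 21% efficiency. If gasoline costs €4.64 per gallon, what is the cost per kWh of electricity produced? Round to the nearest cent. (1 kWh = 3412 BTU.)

€0.64

Electrical output per gallon = 117,000 BTU × 0.21 / 3412 BTU/kWh = 7.201 kWh
Cost per kWh = €4.64 / 7.201 kWh = €0.644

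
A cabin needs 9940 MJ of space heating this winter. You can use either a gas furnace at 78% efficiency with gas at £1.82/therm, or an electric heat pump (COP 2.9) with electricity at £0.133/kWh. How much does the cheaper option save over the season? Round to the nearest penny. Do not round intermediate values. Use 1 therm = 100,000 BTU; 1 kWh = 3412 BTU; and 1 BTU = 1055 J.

£93.20

Heat load = 9940 MJ = 9,940,000,000 J / 1055 = 9,421,801 BTU
Gas: input = 9,421,801 / 0.78 = 12,079,232 BTU = 120.8 therm → 120.8 × £1.82 = £219.84
Heat pump: 9,421,801 BTU / 3412 = 2,761 kWh heat; / 2.9 = 952.2 kWh in → × £0.133 = £126.64
Difference = |£219.84 − £126.64| = £93.20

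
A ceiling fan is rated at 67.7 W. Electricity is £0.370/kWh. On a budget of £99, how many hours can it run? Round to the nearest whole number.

Energy budget = £99 / £0.370 per kWh = 267.6 kWh = 267,568 Wh
Runtime = 267,568 Wh / 67.7 W = 3,952 h

3952 h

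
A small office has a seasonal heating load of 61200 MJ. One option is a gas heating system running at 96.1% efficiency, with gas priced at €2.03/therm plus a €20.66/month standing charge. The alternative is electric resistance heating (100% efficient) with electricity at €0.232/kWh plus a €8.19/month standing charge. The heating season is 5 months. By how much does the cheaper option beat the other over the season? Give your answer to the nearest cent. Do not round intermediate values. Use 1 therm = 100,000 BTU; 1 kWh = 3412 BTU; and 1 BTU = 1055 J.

€2656.64

Heat load = 61200 MJ = 61,200,000,000 J / 1055 = 58,009,479 BTU
Gas: input = 58,009,479 / 0.961 = 60,363,661 BTU = 603.6 therm → 603.6 × €2.03 = €1,225.38; + 5 × €20.66 standing = €1,328.68
Electric: 58,009,479 BTU / 3412 = 17,000 kWh → × €0.232 = €3,944.37; + 5 × €8.19 standing = €3,985.32
Difference = |€1,328.68 − €3,985.32| = €2,656.64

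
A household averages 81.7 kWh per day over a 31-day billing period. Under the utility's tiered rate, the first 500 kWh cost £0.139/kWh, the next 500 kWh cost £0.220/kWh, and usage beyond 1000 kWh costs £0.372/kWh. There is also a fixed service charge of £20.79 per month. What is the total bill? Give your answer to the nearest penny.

Usage = 81.7 kWh/day × 31 days = 2532.7 kWh
First 500 kWh × £0.139 = £69.50
Next 500 kWh × £0.220 = £110.00
Remaining 1532.7 kWh × £0.372 = £570.16
Energy charge = £749.66; + service £20.79 = £770.45

£770.45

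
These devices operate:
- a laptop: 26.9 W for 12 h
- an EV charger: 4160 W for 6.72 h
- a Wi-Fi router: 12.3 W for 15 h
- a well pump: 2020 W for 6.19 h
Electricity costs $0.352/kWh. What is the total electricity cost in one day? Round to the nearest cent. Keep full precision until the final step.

$14.42

laptop: 26.9 W × 12 h = 323 Wh = 0.3228 kWh
EV charger: 4160 W × 6.72 h = 27,955 Wh = 27.96 kWh
Wi-Fi router: 12.3 W × 15 h = 184 Wh = 0.1845 kWh
well pump: 2020 W × 6.19 h = 12,504 Wh = 12.5 kWh
Total energy = 0.3228 + 27.96 + 0.1845 + 12.5 = 40.97 kWh
Cost = 40.97 kWh × $0.352 = $14.42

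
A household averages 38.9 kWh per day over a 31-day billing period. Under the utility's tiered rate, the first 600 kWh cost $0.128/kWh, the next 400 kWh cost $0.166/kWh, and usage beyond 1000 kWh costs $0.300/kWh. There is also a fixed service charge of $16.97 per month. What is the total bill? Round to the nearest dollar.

Usage = 38.9 kWh/day × 31 days = 1205.9 kWh
First 600 kWh × $0.128 = $76.80
Next 400 kWh × $0.166 = $66.40
Remaining 205.9 kWh × $0.300 = $61.77
Energy charge = $204.97; + service $16.97 = $221.94 ≈ $222

$222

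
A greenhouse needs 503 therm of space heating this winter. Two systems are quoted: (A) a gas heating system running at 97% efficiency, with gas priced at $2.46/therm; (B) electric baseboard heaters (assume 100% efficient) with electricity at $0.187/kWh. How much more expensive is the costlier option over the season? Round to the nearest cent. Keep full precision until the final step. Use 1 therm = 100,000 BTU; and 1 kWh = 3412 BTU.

$1481.12

Heat load = 503 therm × 100,000 = 50,300,000 BTU
Gas: input = 50,300,000 / 0.97 = 51,855,670 BTU = 518.6 therm → 518.6 × $2.46 = $1,275.65
Electric: 50,300,000 BTU / 3412 = 14,740 kWh → × $0.187 = $2,756.77
Difference = |$1,275.65 − $2,756.77| = $1,481.12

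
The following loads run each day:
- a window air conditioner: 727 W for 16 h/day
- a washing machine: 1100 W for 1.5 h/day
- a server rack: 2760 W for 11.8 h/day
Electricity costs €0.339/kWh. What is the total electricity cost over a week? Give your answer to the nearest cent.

€108.80

window air conditioner: 727 W × 16 h × 7 d = 81,424 Wh = 81.42 kWh
washing machine: 1100 W × 1.5 h × 7 d = 11,550 Wh = 11.55 kWh
server rack: 2760 W × 11.8 h × 7 d = 227,976 Wh = 228 kWh
Total energy = 81.42 + 11.55 + 228 = 321 kWh
Cost = 321 kWh × €0.339 = €108.80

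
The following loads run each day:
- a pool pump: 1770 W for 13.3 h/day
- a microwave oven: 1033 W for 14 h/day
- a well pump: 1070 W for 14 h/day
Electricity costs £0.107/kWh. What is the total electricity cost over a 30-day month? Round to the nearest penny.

£170.08

pool pump: 1770 W × 13.3 h × 30 d = 706,230 Wh = 706.2 kWh
microwave oven: 1033 W × 14 h × 30 d = 433,860 Wh = 433.9 kWh
well pump: 1070 W × 14 h × 30 d = 449,400 Wh = 449.4 kWh
Total energy = 706.2 + 433.9 + 449.4 = 1,589 kWh
Cost = 1,589 kWh × £0.107 = £170.08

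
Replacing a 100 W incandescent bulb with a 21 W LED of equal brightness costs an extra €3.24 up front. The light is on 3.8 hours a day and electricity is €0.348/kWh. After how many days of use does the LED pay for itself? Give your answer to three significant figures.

Power saved = 100 − 21 = 79 W
Daily energy saved = 79 W × 3.8 h = 300.2 Wh = 0.3002 kWh
Daily savings = 0.3002 × €0.348 = €0.1045
Payback = €3.24 / €0.1045 per day = 31.01 days

31 days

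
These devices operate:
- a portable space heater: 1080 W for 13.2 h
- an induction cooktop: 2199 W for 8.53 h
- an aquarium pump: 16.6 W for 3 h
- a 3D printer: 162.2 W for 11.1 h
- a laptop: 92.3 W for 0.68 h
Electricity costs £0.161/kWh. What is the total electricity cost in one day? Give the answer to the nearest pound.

£6

portable space heater: 1080 W × 13.2 h = 14,256 Wh = 14.26 kWh
induction cooktop: 2199 W × 8.53 h = 18,757 Wh = 18.76 kWh
aquarium pump: 16.6 W × 3 h = 50 Wh = 0.0498 kWh
3D printer: 162.2 W × 11.1 h = 1,800 Wh = 1.8 kWh
laptop: 92.3 W × 0.68 h = 63 Wh = 0.06276 kWh
Total energy = 14.26 + 18.76 + 0.0498 + 1.8 + 0.06276 = 34.93 kWh
Cost = 34.93 kWh × £0.161 = £5.62 ≈ £6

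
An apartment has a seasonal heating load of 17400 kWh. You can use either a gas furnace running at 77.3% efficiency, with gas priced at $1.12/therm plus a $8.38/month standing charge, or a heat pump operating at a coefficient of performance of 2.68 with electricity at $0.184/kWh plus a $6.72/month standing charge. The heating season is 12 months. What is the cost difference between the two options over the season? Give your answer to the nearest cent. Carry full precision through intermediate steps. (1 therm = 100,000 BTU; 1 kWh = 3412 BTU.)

$314.51

Heat load = 17400 kWh × 3412 = 59,368,800 BTU
Gas: input = 59,368,800 / 0.773 = 76,803,105 BTU = 768 therm → 768 × $1.12 = $860.19; + 12 × $8.38 standing = $960.75
Heat pump: 59,368,800 BTU / 3412 = 17,400 kWh heat; / 2.68 = 6,493 kWh in → × $0.184 = $1,194.63; + 12 × $6.72 standing = $1,275.27
Difference = |$960.75 − $1,275.27| = $314.51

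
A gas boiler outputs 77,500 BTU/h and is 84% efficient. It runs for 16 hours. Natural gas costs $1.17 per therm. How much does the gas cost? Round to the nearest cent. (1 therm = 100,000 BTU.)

$17.27

Heat delivered = 77,500 BTU/h × 16 h = 1,240,000 BTU
Gas input = 1,240,000 / 0.84 = 1,476,190 BTU
= 1,476,190 / 100,000 = 14.76 therm
Cost = 14.76 × $1.17/therm = $17.27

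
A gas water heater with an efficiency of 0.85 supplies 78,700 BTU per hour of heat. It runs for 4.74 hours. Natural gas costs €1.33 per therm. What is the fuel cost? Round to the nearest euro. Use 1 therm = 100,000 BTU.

€6

Heat delivered = 78,700 BTU/h × 4.74 h = 373,038 BTU
Gas input = 373,038 / 0.85 = 438,868 BTU
= 438,868 / 100,000 = 4.389 therm
Cost = 4.389 × €1.33/therm = €5.84 ≈ €6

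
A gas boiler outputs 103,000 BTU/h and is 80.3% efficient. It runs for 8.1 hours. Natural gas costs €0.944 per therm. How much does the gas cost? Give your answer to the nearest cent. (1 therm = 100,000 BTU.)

€9.81

Heat delivered = 103,000 BTU/h × 8.1 h = 834,300 BTU
Gas input = 834,300 / 0.803 = 1,038,979 BTU
= 1,038,979 / 100,000 = 10.39 therm
Cost = 10.39 × €0.944/therm = €9.81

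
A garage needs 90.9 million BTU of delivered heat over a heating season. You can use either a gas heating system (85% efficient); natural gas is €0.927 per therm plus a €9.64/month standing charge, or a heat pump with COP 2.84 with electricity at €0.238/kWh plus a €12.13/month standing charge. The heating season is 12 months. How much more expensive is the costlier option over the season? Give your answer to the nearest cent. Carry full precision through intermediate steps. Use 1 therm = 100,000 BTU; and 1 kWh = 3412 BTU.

€1271.15

Heat load = 90.9 × 10⁶ BTU = 90,900,000 BTU
Gas: input = 90,900,000 / 0.85 = 106,941,176 BTU = 1,069 therm → 1,069 × €0.927 = €991.34; + 12 × €9.64 standing = €1,107.02
Heat pump: 90,900,000 BTU / 3412 = 26,640 kWh heat; / 2.84 = 9,381 kWh in → × €0.238 = €2,232.61; + 12 × €12.13 standing = €2,378.17
Difference = |€1,107.02 − €2,378.17| = €1,271.15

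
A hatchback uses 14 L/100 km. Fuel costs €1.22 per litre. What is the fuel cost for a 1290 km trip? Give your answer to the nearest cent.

Fuel = 14 L/100 km × 1290 km / 100 = 180.6 L
Cost = 180.6 L × €1.22/L = €220.33

€220.33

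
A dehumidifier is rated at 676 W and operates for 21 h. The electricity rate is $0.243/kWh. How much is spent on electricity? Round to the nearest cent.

$3.45

Energy = 676 W × 21 h = 14,196 Wh = 14.2 kWh
Cost = 14.2 kWh × $0.243/kWh = $3.45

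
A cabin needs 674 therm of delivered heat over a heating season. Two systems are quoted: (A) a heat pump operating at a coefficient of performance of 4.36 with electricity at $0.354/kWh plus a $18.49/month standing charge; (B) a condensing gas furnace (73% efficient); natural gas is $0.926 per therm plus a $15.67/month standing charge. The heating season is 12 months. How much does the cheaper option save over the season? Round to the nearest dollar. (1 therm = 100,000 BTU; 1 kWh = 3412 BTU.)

$783

Heat load = 674 therm × 100,000 = 67,400,000 BTU
Gas: input = 67,400,000 / 0.73 = 92,328,767 BTU = 923.3 therm → 923.3 × $0.926 = $854.96; + 12 × $15.67 standing = $1,043.00
Heat pump: 67,400,000 BTU / 3412 = 19,750 kWh heat; / 4.36 = 4,531 kWh in → × $0.354 = $1,603.86; + 12 × $18.49 standing = $1,825.74
Difference = |$1,043.00 − $1,825.74| = $782.74 ≈ $783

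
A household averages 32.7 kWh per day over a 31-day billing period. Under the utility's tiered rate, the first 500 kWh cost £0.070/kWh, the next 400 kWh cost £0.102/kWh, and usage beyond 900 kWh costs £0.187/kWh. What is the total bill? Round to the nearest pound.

£97

Usage = 32.7 kWh/day × 31 days = 1013.7 kWh
First 500 kWh × £0.070 = £35.00
Next 400 kWh × £0.102 = £40.80
Remaining 113.7 kWh × £0.187 = £21.26
Total = £97.06 ≈ £97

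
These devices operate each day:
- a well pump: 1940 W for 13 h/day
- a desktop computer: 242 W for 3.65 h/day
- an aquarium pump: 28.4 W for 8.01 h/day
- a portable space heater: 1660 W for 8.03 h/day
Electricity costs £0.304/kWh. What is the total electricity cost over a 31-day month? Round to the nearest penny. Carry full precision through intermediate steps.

£373.76

well pump: 1940 W × 13 h × 31 d = 781,820 Wh = 781.8 kWh
desktop computer: 242 W × 3.65 h × 31 d = 27,382 Wh = 27.38 kWh
aquarium pump: 28.4 W × 8.01 h × 31 d = 7,052 Wh = 7.052 kWh
portable space heater: 1660 W × 8.03 h × 31 d = 413,224 Wh = 413.2 kWh
Total energy = 781.8 + 27.38 + 7.052 + 413.2 = 1,229 kWh
Cost = 1,229 kWh × £0.304 = £373.76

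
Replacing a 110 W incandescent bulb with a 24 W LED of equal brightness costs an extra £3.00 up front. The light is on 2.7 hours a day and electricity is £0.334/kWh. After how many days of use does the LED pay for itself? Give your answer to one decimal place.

Power saved = 110 − 24 = 86 W
Daily energy saved = 86 W × 2.7 h = 232.2 Wh = 0.2322 kWh
Daily savings = 0.2322 × £0.334 = £0.0776
Payback = £3.00 / £0.0776 per day = 38.68 days

38.7 days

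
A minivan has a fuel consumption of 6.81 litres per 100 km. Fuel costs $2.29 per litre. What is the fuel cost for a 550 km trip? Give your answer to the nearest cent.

$85.77

Fuel = 6.81 L/100 km × 550 km / 100 = 37.45 L
Cost = 37.45 L × $2.29/L = $85.77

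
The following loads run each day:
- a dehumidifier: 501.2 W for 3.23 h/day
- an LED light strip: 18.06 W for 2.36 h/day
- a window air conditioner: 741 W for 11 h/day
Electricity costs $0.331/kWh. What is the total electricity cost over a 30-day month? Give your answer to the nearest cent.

dehumidifier: 501.2 W × 3.23 h × 30 d = 48,566 Wh = 48.57 kWh
LED light strip: 18.06 W × 2.36 h × 30 d = 1,279 Wh = 1.279 kWh
window air conditioner: 741 W × 11 h × 30 d = 244,530 Wh = 244.5 kWh
Total energy = 48.57 + 1.279 + 244.5 = 294.4 kWh
Cost = 294.4 kWh × $0.331 = $97.44

$97.44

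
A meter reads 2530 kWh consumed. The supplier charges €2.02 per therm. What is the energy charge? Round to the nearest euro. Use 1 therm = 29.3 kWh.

2530 kWh × (0.03413 therm/kWh) = 86.35 therm
Cost = 86.35 therm × €2.02/therm = €174.42 ≈ €174

€174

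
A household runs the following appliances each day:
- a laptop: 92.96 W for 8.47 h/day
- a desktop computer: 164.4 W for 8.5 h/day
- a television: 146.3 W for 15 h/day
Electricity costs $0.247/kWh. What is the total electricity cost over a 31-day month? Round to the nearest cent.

laptop: 92.96 W × 8.47 h × 31 d = 24,409 Wh = 24.41 kWh
desktop computer: 164.4 W × 8.5 h × 31 d = 43,319 Wh = 43.32 kWh
television: 146.3 W × 15 h × 31 d = 68,030 Wh = 68.03 kWh
Total energy = 24.41 + 43.32 + 68.03 = 135.8 kWh
Cost = 135.8 kWh × $0.247 = $33.53

$33.53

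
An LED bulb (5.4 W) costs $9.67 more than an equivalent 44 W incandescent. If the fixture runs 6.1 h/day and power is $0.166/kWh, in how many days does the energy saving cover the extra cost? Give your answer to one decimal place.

247.4 days

Power saved = 44 − 5.4 = 38.6 W
Daily energy saved = 38.6 W × 6.1 h = 235.5 Wh = 0.23546 kWh
Daily savings = 0.23546 × $0.166 = $0.0391
Payback = $9.67 / $0.0391 per day = 247.4 days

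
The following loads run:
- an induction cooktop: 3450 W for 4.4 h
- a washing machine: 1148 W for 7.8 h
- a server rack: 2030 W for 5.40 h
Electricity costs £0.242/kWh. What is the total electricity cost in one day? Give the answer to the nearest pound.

£8

induction cooktop: 3450 W × 4.4 h = 15,180 Wh = 15.18 kWh
washing machine: 1148 W × 7.8 h = 8,954 Wh = 8.954 kWh
server rack: 2030 W × 5.40 h = 10,962 Wh = 10.96 kWh
Total energy = 15.18 + 8.954 + 10.96 = 35.1 kWh
Cost = 35.1 kWh × £0.242 = £8.49 ≈ £8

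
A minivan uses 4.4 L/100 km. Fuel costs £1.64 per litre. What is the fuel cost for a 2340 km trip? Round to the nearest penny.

Fuel = 4.4 L/100 km × 2340 km / 100 = 103 L
Cost = 103 L × £1.64/L = £168.85

£168.85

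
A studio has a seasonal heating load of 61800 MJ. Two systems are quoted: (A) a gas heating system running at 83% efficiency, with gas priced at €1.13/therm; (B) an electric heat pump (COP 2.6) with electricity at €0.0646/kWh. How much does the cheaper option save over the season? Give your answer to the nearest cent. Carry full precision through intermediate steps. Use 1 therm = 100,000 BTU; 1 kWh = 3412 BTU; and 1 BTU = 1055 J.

Heat load = 61800 MJ = 61,800,000,000 J / 1055 = 58,578,199 BTU
Gas: input = 58,578,199 / 0.83 = 70,576,143 BTU = 705.8 therm → 705.8 × €1.13 = €797.51
Heat pump: 58,578,199 BTU / 3412 = 17,170 kWh heat; / 2.6 = 6,603 kWh in → × €0.0646 = €426.57
Difference = |€797.51 − €426.57| = €370.94

€370.94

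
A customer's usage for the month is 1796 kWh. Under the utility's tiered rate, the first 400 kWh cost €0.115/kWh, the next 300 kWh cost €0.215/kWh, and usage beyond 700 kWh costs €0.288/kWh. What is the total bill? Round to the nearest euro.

First 400 kWh × €0.115 = €46.00
Next 300 kWh × €0.215 = €64.50
Remaining 1096 kWh × €0.288 = €315.65
Total = €426.15 ≈ €426

€426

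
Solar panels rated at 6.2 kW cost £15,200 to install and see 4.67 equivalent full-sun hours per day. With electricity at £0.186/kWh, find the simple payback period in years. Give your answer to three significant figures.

7.73 years

Daily generation = 6.2 kW × 4.67 h = 28.95 kWh
Annual generation = 28.95 × 365 = 10568 kWh
Annual savings = 10568 × £0.186 = £1,965.69
Payback = £15,200 / £1,965.69 = 7.73 years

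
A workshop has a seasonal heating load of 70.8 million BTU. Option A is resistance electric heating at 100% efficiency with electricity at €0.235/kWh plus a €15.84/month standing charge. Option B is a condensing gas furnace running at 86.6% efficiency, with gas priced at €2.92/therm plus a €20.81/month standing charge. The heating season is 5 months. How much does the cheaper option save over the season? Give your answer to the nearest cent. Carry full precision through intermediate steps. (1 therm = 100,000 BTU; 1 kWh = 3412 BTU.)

Heat load = 70.8 × 10⁶ BTU = 70,800,000 BTU
Gas: input = 70,800,000 / 0.866 = 81,755,196 BTU = 817.6 therm → 817.6 × €2.92 = €2,387.25; + 5 × €20.81 standing = €2,491.30
Electric: 70,800,000 BTU / 3412 = 20,750 kWh → × €0.235 = €4,876.32; + 5 × €15.84 standing = €4,955.52
Difference = |€2,491.30 − €4,955.52| = €2,464.22

€2464.22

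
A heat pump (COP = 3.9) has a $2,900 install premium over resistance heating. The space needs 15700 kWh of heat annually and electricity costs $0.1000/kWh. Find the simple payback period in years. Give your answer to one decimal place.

Resistance: 15700 kWh × $0.1000 = $1,570.00/yr
Heat pump: 15700 / 3.9 = 4026 kWh in → × $0.1000 = $402.56/yr
Annual savings = $1,167.44
Payback = $2,900 / $1,167.44 = 2.48 years

2.5 years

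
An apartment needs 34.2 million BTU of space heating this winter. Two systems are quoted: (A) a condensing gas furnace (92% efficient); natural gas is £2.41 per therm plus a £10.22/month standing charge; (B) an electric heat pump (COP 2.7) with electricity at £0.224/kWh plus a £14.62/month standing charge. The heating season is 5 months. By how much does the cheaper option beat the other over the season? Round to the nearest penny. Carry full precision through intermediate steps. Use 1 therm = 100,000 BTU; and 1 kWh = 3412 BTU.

Heat load = 34.2 × 10⁶ BTU = 34,200,000 BTU
Gas: input = 34,200,000 / 0.92 = 37,173,913 BTU = 371.7 therm → 371.7 × £2.41 = £895.89; + 5 × £10.22 standing = £946.99
Heat pump: 34,200,000 BTU / 3412 = 10,020 kWh heat; / 2.7 = 3,712 kWh in → × £0.224 = £831.57; + 5 × £14.62 standing = £904.67
Difference = |£946.99 − £904.67| = £42.32

£42.32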